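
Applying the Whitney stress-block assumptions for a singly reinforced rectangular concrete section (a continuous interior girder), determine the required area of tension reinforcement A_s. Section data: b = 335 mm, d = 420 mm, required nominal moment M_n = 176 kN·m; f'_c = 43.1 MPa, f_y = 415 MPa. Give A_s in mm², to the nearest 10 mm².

With M_n = 0.85 f'_c a b (d − a/2), solve the quadratic for a:
a = d − √(d² − 2M_n/(0.85 f'_c b)) = 420 − √(420² − 2 × 176×10⁶/(0.85 × 43.1 × 335)) = 35.66 mm.
A_s = 0.85 f'_c a b / f_y = 0.85 × 43.1 × 35.66 × 335 / 415 = 1054.6 mm².

A_s ≈ 1050 mm²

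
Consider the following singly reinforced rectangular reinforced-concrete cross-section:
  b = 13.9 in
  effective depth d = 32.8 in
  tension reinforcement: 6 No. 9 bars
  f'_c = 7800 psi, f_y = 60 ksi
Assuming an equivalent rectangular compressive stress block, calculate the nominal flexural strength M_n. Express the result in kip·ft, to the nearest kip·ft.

M_n ≈ 925 kip·ft

A_s = 6 × 1 = 6 in².
T = A_s f_y = 6 × 60 = 360 kips.
a = T/(0.85 f'_c b) = 360/(0.85 × 7.8 × 13.9) = 3.906 in.
M_n = T(d − a/2) = 360 × (32.8 − 1.953) = 11104.9 kip·in = 11104.9/12 = 925.41 kip·ft.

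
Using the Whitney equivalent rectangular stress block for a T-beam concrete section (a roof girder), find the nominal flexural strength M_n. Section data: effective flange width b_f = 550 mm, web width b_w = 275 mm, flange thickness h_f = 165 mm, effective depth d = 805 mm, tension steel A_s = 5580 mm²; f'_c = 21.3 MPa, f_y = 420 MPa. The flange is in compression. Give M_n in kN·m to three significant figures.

Tension: T = A_s f_y = 5580 × 420 = 2343600 N.
Try a within the flange: a = T/(0.85 f'_c b_f) = 2343600/(0.85 × 21.3 × 550) = 235.35 mm.
a = 235.35 > h_f = 165 mm: the block extends into the web. Split into flange-overhang and web parts.
C_f = 0.85 f'_c (b_f − b_w) h_f = 0.85 × 21.3 × (550 − 275) × 165 = 821514 N.
Remaining web compression depth: a_w = (T − C_f)/(0.85 f'_c b_w) = (2343600 − 821514)/(0.85 × 21.3 × 275) = 305.71 mm.
M_n = C_f(d − h_f/2) + (T − C_f)(d − a_w/2) = 821514 × (805 − 82.5) + 1522086 × (805 − 152.855) = 593.54 + 992.62 = 1586.16 × 10⁶ N·mm.
M_n = 1586.16 kN·m.

M_n ≈ 1590 kN·m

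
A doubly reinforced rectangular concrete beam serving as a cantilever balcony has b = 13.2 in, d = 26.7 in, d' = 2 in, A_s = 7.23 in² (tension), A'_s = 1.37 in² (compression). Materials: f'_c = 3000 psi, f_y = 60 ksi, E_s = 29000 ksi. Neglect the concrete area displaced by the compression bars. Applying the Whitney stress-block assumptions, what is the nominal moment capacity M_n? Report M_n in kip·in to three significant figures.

M_n ≈ 9580 kip·in

Assume both steels yield.
a = (A_s − A'_s) f_y/(0.85 f'_c b) = (7.23 − 1.37) × 60/(0.85 × 3 × 13.2) = 10.446 in.
c = a/β₁ = 10.446/0.85 = 12.289 in; ε'_s = 0.003(c − d')/c = 0.0025 ≥ ε_y = 0.0021, so the compression steel yields.
M_n = (A_s − A'_s) f_y (d − a/2) + A'_s f_y (d − d') = 351.6 × (26.7 − 5.223) + 82.2 × (26.7 − 2) = 7551.3 + 2030.3 = 9581.6 kip·in.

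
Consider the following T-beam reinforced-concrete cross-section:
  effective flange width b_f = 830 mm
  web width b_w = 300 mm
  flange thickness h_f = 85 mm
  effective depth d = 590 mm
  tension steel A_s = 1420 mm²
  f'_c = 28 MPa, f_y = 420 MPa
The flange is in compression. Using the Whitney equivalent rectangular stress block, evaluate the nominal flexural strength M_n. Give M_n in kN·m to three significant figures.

Tension: T = A_s f_y = 1420 × 420 = 596400 N.
Try a within the flange: a = T/(0.85 f'_c b_f) = 596400/(0.85 × 28 × 830) = 30.19 mm.
Since a = 30.19 ≤ h_f = 85 mm, the stress block lies entirely in the flange; analyse as a rectangular beam of width b_f.
M_n = T(d − a/2) = 596400 × (590 − 15.095) = 342.87 × 10⁶ N·mm.
M_n = 342.87 kN·m.

M_n ≈ 343 kN·m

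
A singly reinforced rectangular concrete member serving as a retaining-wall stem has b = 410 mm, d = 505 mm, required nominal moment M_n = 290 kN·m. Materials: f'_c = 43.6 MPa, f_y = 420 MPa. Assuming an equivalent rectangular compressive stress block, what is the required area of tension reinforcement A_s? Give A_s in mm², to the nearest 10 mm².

With M_n = 0.85 f'_c a b (d − a/2), solve the quadratic for a:
a = d − √(d² − 2M_n/(0.85 f'_c b)) = 505 − √(505² − 2 × 290×10⁶/(0.85 × 43.6 × 410)) = 39.32 mm.
A_s = 0.85 f'_c a b / f_y = 0.85 × 43.6 × 39.32 × 410 / 420 = 1422.5 mm².

A_s ≈ 1420 mm²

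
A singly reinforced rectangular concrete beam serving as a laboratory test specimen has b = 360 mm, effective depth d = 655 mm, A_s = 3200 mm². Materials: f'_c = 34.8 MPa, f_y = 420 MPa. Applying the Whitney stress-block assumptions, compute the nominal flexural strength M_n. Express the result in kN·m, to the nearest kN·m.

T = A_s f_y = 3200 × 420 = 1344000 N = 1344 kN.
From C = T: a = T/(0.85 f'_c b) = 1344000/(0.85 × 34.8 × 360) = 126.21 mm.
M_n = T(d − a/2) = 1344 kN × (655 − 63.105) mm = 795.51 kN·m.

M_n ≈ 796 kN·m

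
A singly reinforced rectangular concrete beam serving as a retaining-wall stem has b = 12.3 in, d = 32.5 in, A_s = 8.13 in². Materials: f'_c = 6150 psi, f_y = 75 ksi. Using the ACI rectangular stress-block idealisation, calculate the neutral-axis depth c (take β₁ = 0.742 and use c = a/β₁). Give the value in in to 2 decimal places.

T = A_s f_y = 8.13 × 75 = 609.75 kips.
a = T/(0.85 f'_c b) = 609.75/(0.85 × 6.15 × 12.3) = 9.4832 in.
With β₁ = 0.742, c = a/β₁ = 9.4832/0.742 = 12.78 in.

c ≈ 12.78 in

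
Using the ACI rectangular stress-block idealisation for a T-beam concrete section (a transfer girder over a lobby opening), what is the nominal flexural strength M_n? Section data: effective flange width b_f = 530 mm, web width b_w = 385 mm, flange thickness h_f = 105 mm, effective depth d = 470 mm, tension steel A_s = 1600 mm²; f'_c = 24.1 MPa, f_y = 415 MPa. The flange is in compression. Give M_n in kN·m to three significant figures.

M_n ≈ 292 kN·m

Tension: T = A_s f_y = 1600 × 415 = 664000 N.
Try a within the flange: a = T/(0.85 f'_c b_f) = 664000/(0.85 × 24.1 × 530) = 61.16 mm.
Since a = 61.16 ≤ h_f = 105 mm, the stress block lies entirely in the flange; analyse as a rectangular beam of width b_f.
M_n = T(d − a/2) = 664000 × (470 − 30.58) = 291.77 × 10⁶ N·mm.
M_n = 291.77 kN·m.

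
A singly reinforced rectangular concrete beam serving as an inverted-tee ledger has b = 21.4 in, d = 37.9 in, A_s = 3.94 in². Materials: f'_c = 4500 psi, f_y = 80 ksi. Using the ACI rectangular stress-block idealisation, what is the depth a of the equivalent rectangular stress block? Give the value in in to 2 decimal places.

a ≈ 3.85 in

T = A_s f_y = 3.94 × 80 = 315.2 kips.
a = T/(0.85 f'_c b) = 315.2/(0.85 × 4.5 × 21.4) = 3.85 in.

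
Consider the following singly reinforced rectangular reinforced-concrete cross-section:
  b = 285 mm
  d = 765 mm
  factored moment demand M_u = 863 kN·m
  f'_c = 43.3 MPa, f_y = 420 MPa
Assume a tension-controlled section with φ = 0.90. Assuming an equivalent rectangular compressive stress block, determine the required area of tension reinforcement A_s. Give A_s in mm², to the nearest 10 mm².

M_n = M_u/φ = 863/0.90 = 958.889 kN·m.
With M_n = 0.85 f'_c a b (d − a/2), solve the quadratic for a:
a = d − √(d² − 2M_n/(0.85 f'_c b)) = 765 − √(765² − 2 × 958.889×10⁶/(0.85 × 43.3 × 285)) = 130.65 mm.
A_s = 0.85 f'_c a b / f_y = 0.85 × 43.3 × 130.65 × 285 / 420 = 3263.0 mm².

A_s ≈ 3260 mm²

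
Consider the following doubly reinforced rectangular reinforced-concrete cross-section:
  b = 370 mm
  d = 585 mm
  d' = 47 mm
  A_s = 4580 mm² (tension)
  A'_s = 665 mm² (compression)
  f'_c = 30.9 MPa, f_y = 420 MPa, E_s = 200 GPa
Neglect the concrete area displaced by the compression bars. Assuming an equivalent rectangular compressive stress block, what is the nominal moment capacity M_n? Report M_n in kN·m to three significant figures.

Assume both tension and compression steel yield.
Net tension couple steel: A_s − A'_s = 3915 mm².
a = (A_s − A'_s) f_y / (0.85 f'_c b) = 1644300/(0.85 × 30.9 × 370) = 169.20 mm.
c = a/β₁ = 169.20/0.829 = 204.10 mm; ε'_s = 0.003(c − d')/c = 0.0023 ≥ f_y/E_s = 0.0021, so compression steel does yield.
M_n = (A_s − A'_s) f_y (d − a/2) + A'_s f_y (d − d') = [1644300 × (585 − 84.6) + 279300 × (585 − 47)] × 10⁻⁶ = 822.81 + 150.26 = 973.07 kN·m.

M_n ≈ 973 kN·m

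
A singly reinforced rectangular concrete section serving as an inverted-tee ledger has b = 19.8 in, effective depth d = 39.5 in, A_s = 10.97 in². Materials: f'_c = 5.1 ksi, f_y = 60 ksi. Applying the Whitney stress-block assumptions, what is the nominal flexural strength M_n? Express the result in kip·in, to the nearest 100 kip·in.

M_n ≈ 23500 kip·in

T = A_s f_y = 10.97 × 60 = 658.2 kips.
a = T/(0.85 f'_c b) = 658.2/(0.85 × 5.1 × 19.8) = 7.668 in.
M_n = T(d − a/2) = 658.2 × (39.5 − 3.834) = 23475.4 kip·in.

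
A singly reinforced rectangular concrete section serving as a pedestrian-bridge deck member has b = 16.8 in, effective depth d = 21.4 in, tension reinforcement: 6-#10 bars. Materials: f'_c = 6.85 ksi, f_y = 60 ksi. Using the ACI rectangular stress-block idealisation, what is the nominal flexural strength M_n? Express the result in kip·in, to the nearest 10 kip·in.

M_n ≈ 8720 kip·in

A_s = 6 × 1.27 = 7.62 in².
T = A_s f_y = 7.62 × 60 = 457.2 kips.
a = T/(0.85 f'_c b) = 457.2/(0.85 × 6.85 × 16.8) = 4.674 in.
M_n = T(d − a/2) = 457.2 × (21.4 − 2.337) = 8715.6 kip·in.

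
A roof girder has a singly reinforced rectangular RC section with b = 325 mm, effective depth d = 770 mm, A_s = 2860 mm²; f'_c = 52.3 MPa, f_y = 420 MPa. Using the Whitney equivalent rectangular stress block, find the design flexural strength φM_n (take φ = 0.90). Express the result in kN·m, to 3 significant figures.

T = A_s f_y = 2860 × 420 = 1201200 N = 1201.2 kN.
From C = T: a = T/(0.85 f'_c b) = 1201200/(0.85 × 52.3 × 325) = 83.14 mm.
M_n = T(d − a/2) = 1201.2 kN × (770 − 41.57) mm = 874.99 kN·m.
φM_n = 0.90 × 874.99 = 787.49 kN·m.

φM_n ≈ 787 kN·m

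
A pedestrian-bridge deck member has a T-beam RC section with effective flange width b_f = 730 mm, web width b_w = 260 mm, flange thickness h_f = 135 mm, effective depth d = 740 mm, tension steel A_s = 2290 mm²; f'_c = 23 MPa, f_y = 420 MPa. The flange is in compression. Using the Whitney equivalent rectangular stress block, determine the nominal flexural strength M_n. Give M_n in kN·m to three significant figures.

Tension: T = A_s f_y = 2290 × 420 = 961800 N.
Try a within the flange: a = T/(0.85 f'_c b_f) = 961800/(0.85 × 23 × 730) = 67.39 mm.
Since a = 67.39 ≤ h_f = 135 mm, the stress block lies entirely in the flange; analyse as a rectangular beam of width b_f.
M_n = T(d − a/2) = 961800 × (740 − 33.695) = 679.32 × 10⁶ N·mm.
M_n = 679.32 kN·m.

M_n ≈ 679 kN·m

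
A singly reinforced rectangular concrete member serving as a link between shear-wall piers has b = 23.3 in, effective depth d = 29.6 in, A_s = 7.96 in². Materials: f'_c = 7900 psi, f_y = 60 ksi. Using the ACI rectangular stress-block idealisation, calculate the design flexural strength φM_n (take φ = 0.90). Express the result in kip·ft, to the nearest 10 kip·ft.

T = A_s f_y = 7.96 × 60 = 477.6 kips.
a = T/(0.85 f'_c b) = 477.6/(0.85 × 7.9 × 23.3) = 3.053 in.
M_n = T(d − a/2) = 477.6 × (29.6 − 1.5265) = 13407.9 kip·in = 13407.9/12 = 1117.33 kip·ft.
φM_n = 0.90 × 1117.33 = 1005.60 kip·ft.

φM_n ≈ 1010 kip·ft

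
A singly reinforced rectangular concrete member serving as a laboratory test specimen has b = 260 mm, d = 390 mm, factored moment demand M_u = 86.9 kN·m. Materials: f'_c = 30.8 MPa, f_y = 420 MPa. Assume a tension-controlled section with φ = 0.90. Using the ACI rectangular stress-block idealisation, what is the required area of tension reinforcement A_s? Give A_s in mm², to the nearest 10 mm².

M_n = M_u/φ = 86.9/0.90 = 96.5556 kN·m.
With M_n = 0.85 f'_c a b (d − a/2), solve the quadratic for a:
a = d − √(d² − 2M_n/(0.85 f'_c b)) = 390 − √(390² − 2 × 96.5556×10⁶/(0.85 × 30.8 × 260)) = 38.25 mm.
A_s = 0.85 f'_c a b / f_y = 0.85 × 30.8 × 38.25 × 260 / 420 = 619.9 mm².

A_s ≈ 620 mm²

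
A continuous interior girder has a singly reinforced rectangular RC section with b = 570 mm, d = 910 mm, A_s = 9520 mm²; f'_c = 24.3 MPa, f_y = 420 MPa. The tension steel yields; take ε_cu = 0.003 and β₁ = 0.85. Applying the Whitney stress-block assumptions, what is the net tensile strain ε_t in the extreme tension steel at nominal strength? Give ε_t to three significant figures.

a = A_s f_y/(0.85 f'_c b) = 339.61 mm.
β₁ = 0.85, so c = a/β₁ = 339.61/0.85 = 399.54 mm.
From the linear strain diagram with ε_cu = 0.003: ε_t = 0.003 (d − c)/c = 0.003 × (910 − 399.54)/399.54 = 0.00383.
ε_t < 0.004 — the section is over-reinforced for flexure under ACI limits.

ε_t ≈ 0.00383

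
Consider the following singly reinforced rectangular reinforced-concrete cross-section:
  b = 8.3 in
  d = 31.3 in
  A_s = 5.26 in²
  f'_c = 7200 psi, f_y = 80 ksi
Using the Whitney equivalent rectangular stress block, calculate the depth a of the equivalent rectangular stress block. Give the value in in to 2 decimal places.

T = A_s f_y = 5.26 × 80 = 420.8 kips.
a = T/(0.85 f'_c b) = 420.8/(0.85 × 7.2 × 8.3) = 8.28 in.

a ≈ 8.28 in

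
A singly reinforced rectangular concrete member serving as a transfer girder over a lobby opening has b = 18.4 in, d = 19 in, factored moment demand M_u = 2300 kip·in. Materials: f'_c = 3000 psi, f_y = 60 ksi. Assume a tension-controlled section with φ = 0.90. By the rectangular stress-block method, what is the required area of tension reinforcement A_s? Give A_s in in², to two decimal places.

A_s ≈ 2.44 in²

M_n = M_u/φ = 2300/0.90 = 2555.56 kip·in.
From M_n = 0.85 f'_c a b (d − a/2):
a = d − √(d² − 2M_n/(0.85 f'_c b)) = 19 − √(19² − 2 × 2555.56/(0.85 × 3 × 18.4)) = 3.123 in.
A_s = 0.85 f'_c a b / f_y = 0.85 × 3 × 3.123 × 18.4 / 60 = 2.442 in².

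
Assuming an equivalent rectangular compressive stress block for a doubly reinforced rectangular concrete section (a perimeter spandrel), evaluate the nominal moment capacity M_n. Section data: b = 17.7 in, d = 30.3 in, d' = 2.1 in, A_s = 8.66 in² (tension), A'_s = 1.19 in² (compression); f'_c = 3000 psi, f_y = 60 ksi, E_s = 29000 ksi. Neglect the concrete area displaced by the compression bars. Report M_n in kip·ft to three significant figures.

M_n ≈ 1110 kip·ft

Assume both steels yield.
a = (A_s − A'_s) f_y/(0.85 f'_c b) = (8.66 − 1.19) × 60/(0.85 × 3 × 17.7) = 9.930 in.
c = a/β₁ = 9.930/0.85 = 11.682 in; ε'_s = 0.003(c − d')/c = 0.0025 ≥ ε_y = 0.0021, so the compression steel yields.
M_n = (A_s − A'_s) f_y (d − a/2) + A'_s f_y (d − d') = 448.2 × (30.3 − 4.965) + 71.4 × (30.3 − 2.1) = 11355.1 + 2013.5 = 13368.6 kip·in = 13368.6/12 = 1114.05 kip·ft.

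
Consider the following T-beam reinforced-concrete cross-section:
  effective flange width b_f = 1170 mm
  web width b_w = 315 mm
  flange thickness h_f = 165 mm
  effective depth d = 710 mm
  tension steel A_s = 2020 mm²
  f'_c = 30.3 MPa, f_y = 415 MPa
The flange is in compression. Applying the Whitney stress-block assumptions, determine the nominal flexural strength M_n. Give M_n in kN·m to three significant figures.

Tension: T = A_s f_y = 2020 × 415 = 838300 N.
Try a within the flange: a = T/(0.85 f'_c b_f) = 838300/(0.85 × 30.3 × 1170) = 27.82 mm.
Since a = 27.82 ≤ h_f = 165 mm, the stress block lies entirely in the flange; analyse as a rectangular beam of width b_f.
M_n = T(d − a/2) = 838300 × (710 − 13.91) = 583.53 × 10⁶ N·mm.
M_n = 583.53 kN·m.

M_n ≈ 584 kN·m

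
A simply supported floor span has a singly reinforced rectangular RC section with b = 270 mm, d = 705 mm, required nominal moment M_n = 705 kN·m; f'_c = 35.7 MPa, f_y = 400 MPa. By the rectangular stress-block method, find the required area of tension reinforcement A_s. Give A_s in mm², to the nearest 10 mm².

With M_n = 0.85 f'_c a b (d − a/2), solve the quadratic for a:
a = d − √(d² − 2M_n/(0.85 f'_c b)) = 705 − √(705² − 2 × 705×10⁶/(0.85 × 35.7 × 270)) = 134.97 mm.
A_s = 0.85 f'_c a b / f_y = 0.85 × 35.7 × 134.97 × 270 / 400 = 2764.6 mm².

A_s ≈ 2760 mm²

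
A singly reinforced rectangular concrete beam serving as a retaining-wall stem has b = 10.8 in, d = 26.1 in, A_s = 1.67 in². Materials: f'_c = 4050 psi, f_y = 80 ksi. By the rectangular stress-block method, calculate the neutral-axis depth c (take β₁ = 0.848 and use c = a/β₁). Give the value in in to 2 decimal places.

c ≈ 4.24 in

T = A_s f_y = 1.67 × 80 = 133.6 kips.
a = T/(0.85 f'_c b) = 133.6/(0.85 × 4.05 × 10.8) = 3.5934 in.
With β₁ = 0.848, c = a/β₁ = 3.5934/0.848 = 4.24 in.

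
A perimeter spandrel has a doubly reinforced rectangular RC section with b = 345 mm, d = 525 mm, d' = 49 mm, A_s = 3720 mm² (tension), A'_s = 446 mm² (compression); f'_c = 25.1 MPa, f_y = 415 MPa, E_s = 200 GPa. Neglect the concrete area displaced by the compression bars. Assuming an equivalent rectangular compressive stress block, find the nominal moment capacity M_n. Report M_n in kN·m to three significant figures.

M_n ≈ 676 kN·m

Assume both tension and compression steel yield.
Net tension couple steel: A_s − A'_s = 3274 mm².
a = (A_s − A'_s) f_y / (0.85 f'_c b) = 1358710/(0.85 × 25.1 × 345) = 184.59 mm.
c = a/β₁ = 184.59/0.85 = 217.16 mm; ε'_s = 0.003(c − d')/c = 0.0023 ≥ f_y/E_s = 0.0021, so compression steel does yield.
M_n = (A_s − A'_s) f_y (d − a/2) + A'_s f_y (d − d') = [1358710 × (525 − 92.295) + 185090 × (525 − 49)] × 10⁻⁶ = 587.92 + 88.10 = 676.02 kN·m.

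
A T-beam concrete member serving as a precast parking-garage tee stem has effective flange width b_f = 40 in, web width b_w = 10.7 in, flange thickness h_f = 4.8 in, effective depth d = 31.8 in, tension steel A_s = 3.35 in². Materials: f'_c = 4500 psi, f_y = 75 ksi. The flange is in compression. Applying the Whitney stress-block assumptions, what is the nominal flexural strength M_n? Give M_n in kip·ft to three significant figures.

M_n ≈ 649 kip·ft

Tension: T = A_s f_y = 3.35 × 75 = 251.25 kips.
Try a within the flange: a = T/(0.85 f'_c b_f) = 251.25/(0.85 × 4.5 × 40) = 1.642 in.
Since a = 1.642 ≤ h_f = 4.8 in, the stress block lies entirely in the flange; analyse as a rectangular beam of width b_f.
M_n = T(d − a/2) = 251.25 × (31.8 − 0.821) = 7783.5 kip·in.
M_n = 7783.5/12 = 648.63 kip·ft.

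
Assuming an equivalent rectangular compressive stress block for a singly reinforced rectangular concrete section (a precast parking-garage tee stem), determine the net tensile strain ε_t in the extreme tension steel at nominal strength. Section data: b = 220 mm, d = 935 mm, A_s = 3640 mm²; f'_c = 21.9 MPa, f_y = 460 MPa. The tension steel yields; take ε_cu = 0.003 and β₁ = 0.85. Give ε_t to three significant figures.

a = A_s f_y/(0.85 f'_c b) = 408.86 mm.
β₁ = 0.85, so c = a/β₁ = 408.86/0.85 = 481.01 mm.
From the linear strain diagram with ε_cu = 0.003: ε_t = 0.003 (d − c)/c = 0.003 × (935 − 481.01)/481.01 = 0.00283.
ε_t < 0.004 — the section is over-reinforced for flexure under ACI limits.

ε_t ≈ 0.00283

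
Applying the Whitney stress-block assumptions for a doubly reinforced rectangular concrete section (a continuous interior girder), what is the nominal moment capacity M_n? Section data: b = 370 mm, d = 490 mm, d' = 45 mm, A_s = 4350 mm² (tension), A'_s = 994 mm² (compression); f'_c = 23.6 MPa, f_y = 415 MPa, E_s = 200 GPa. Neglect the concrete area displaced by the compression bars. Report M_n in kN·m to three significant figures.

Assume both tension and compression steel yield.
Net tension couple steel: A_s − A'_s = 3356 mm².
a = (A_s − A'_s) f_y / (0.85 f'_c b) = 1392740/(0.85 × 23.6 × 370) = 187.65 mm.
c = a/β₁ = 187.65/0.85 = 220.76 mm; ε'_s = 0.003(c − d')/c = 0.0024 ≥ f_y/E_s = 0.0021, so compression steel does yield.
M_n = (A_s − A'_s) f_y (d − a/2) + A'_s f_y (d − d') = [1392740 × (490 − 93.825) + 412510 × (490 − 45)] × 10⁻⁶ = 551.77 + 183.57 = 735.34 kN·m.

M_n ≈ 735 kN·m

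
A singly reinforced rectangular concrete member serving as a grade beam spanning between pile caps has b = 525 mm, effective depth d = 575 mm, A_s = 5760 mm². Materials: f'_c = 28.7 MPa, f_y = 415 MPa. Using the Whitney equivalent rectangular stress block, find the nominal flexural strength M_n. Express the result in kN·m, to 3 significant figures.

M_n ≈ 1150 kN·m

T = A_s f_y = 5760 × 415 = 2390400 N = 2390.4 kN.
From C = T: a = T/(0.85 f'_c b) = 2390400/(0.85 × 28.7 × 525) = 186.64 mm.
M_n = T(d − a/2) = 2390.4 kN × (575 − 93.32) mm = 1151.41 kN·m.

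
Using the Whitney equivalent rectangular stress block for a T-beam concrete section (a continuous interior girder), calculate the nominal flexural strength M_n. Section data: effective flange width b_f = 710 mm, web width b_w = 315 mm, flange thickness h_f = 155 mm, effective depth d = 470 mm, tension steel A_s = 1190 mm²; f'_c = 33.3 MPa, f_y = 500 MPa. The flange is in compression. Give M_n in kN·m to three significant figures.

M_n ≈ 271 kN·m

Tension: T = A_s f_y = 1190 × 500 = 595000 N.
Try a within the flange: a = T/(0.85 f'_c b_f) = 595000/(0.85 × 33.3 × 710) = 29.61 mm.
Since a = 29.61 ≤ h_f = 155 mm, the stress block lies entirely in the flange; analyse as a rectangular beam of width b_f.
M_n = T(d − a/2) = 595000 × (470 − 14.805) = 270.84 × 10⁶ N·mm.
M_n = 270.84 kN·m.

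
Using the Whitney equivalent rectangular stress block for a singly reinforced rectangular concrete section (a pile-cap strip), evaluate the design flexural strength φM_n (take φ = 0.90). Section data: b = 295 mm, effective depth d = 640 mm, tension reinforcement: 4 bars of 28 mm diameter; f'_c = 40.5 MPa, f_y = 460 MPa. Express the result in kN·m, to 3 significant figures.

φM_n ≈ 596 kN·m

A_s = 4 × 616 = 2464 mm².
T = A_s f_y = 2464 × 460 = 1133440 N = 1133.44 kN.
From C = T: a = T/(0.85 f'_c b) = 1133440/(0.85 × 40.5 × 295) = 111.61 mm.
M_n = T(d − a/2) = 1133.44 kN × (640 − 55.805) mm = 662.15 kN·m.
φM_n = 0.90 × 662.15 = 595.94 kN·m.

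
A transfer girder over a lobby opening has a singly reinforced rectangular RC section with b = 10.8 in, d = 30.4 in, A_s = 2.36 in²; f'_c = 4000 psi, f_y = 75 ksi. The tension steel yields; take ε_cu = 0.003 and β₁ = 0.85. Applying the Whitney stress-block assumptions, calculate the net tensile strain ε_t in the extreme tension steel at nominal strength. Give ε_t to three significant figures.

a = A_s f_y/(0.85 f'_c b) = 4.820 in.
β₁ = 0.85, so c = a/β₁ = 4.820/0.85 = 5.671 in.
From the linear strain diagram with ε_cu = 0.003: ε_t = 0.003 (d − c)/c = 0.003 × (30.4 − 5.671)/5.671 = 0.0131.
Since ε_t ≥ 0.005, the section is tension-controlled.

ε_t ≈ 0.0131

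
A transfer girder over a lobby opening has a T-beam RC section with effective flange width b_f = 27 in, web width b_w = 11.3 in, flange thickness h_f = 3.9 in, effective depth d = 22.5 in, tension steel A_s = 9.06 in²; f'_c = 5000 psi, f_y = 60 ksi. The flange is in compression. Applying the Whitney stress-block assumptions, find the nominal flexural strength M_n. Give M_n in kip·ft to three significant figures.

Tension: T = A_s f_y = 9.06 × 60 = 543.6 kips.
Try a within the flange: a = T/(0.85 f'_c b_f) = 543.6/(0.85 × 5 × 27) = 4.737 in.
a = 4.737 > h_f = 3.9 in: the block extends into the web. Split into flange-overhang and web parts.
C_f = 0.85 f'_c (b_f − b_w) h_f = 0.85 × 5 × (27 − 11.3) × 3.9 = 260.2 kips.
Remaining web compression depth: a_w = (T − C_f)/(0.85 f'_c b_w) = (543.6 − 260.2)/(0.85 × 5 × 11.3) = 5.901 in.
M_n = C_f(d − h_f/2) + (T − C_f)(d − a_w/2) = 260.2 × (22.5 − 1.95) + 283.4 × (22.5 − 2.9505) = 5347.1 + 5540.3 = 10887.4 kip·in.
M_n = 10887.4/12 = 907.28 kip·ft.

M_n ≈ 907 kip·ft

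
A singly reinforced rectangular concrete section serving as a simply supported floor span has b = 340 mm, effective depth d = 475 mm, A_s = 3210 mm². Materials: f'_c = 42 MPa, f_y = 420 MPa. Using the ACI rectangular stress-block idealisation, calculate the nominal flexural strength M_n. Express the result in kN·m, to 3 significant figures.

T = A_s f_y = 3210 × 420 = 1348200 N = 1348.2 kN.
From C = T: a = T/(0.85 f'_c b) = 1348200/(0.85 × 42 × 340) = 111.07 mm.
M_n = T(d − a/2) = 1348.2 kN × (475 − 55.535) mm = 565.52 kN·m.

M_n ≈ 566 kN·m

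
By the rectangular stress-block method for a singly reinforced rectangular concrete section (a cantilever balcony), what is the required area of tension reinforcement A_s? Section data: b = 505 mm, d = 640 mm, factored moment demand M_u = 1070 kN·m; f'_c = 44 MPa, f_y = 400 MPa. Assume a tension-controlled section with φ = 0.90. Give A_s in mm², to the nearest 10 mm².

M_n = M_u/φ = 1070/0.90 = 1188.89 kN·m.
With M_n = 0.85 f'_c a b (d − a/2), solve the quadratic for a:
a = d − √(d² − 2M_n/(0.85 f'_c b)) = 640 − √(640² − 2 × 1188.89×10⁶/(0.85 × 44 × 505)) = 107.36 mm.
A_s = 0.85 f'_c a b / f_y = 0.85 × 44 × 107.36 × 505 / 400 = 5069.3 mm².

A_s ≈ 5070 mm²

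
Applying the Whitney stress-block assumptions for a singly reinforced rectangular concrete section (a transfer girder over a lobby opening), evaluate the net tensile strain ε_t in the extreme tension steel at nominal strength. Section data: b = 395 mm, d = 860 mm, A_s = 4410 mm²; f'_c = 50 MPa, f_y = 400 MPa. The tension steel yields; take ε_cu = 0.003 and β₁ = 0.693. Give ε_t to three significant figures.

ε_t ≈ 0.0140

a = A_s f_y/(0.85 f'_c b) = 105.08 mm.
β₁ = 0.693, so c = a/β₁ = 105.08/0.693 = 151.63 mm.
From the linear strain diagram with ε_cu = 0.003: ε_t = 0.003 (d − c)/c = 0.003 × (860 − 151.63)/151.63 = 0.0140.
Since ε_t ≥ 0.005, the section is tension-controlled.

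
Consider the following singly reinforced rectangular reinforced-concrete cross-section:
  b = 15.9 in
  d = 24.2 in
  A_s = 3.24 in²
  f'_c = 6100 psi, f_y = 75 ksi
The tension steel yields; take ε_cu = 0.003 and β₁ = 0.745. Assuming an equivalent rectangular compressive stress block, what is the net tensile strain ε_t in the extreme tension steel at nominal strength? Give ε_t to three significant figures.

ε_t ≈ 0.0153

a = A_s f_y/(0.85 f'_c b) = 2.948 in.
β₁ = 0.745, so c = a/β₁ = 2.948/0.745 = 3.957 in.
From the linear strain diagram with ε_cu = 0.003: ε_t = 0.003 (d − c)/c = 0.003 × (24.2 − 3.957)/3.957 = 0.0153.
Since ε_t ≥ 0.005, the section is tension-controlled.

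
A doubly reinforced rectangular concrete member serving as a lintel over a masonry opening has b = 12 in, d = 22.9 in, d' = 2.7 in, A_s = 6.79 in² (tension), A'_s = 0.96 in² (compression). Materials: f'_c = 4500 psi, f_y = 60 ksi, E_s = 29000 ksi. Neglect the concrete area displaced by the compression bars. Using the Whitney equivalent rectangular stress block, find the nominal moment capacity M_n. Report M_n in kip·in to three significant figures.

M_n ≈ 7840 kip·in

Assume both steels yield.
a = (A_s − A'_s) f_y/(0.85 f'_c b) = (6.79 − 0.96) × 60/(0.85 × 4.5 × 12) = 7.621 in.
c = a/β₁ = 7.621/0.825 = 9.238 in; ε'_s = 0.003(c − d')/c = 0.0021 ≥ ε_y = 0.0021, so the compression steel yields.
M_n = (A_s − A'_s) f_y (d − a/2) + A'_s f_y (d − d') = 349.8 × (22.9 − 3.8105) + 57.6 × (22.9 − 2.7) = 6677.5 + 1163.5 = 7841.0 kip·in.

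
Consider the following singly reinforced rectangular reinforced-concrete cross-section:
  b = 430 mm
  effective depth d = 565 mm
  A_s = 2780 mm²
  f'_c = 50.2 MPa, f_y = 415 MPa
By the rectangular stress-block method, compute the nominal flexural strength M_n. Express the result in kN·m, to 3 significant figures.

M_n ≈ 616 kN·m

T = A_s f_y = 2780 × 415 = 1153700 N = 1153.7 kN.
From C = T: a = T/(0.85 f'_c b) = 1153700/(0.85 × 50.2 × 430) = 62.88 mm.
M_n = T(d − a/2) = 1153.7 kN × (565 − 31.44) mm = 615.57 kN·m.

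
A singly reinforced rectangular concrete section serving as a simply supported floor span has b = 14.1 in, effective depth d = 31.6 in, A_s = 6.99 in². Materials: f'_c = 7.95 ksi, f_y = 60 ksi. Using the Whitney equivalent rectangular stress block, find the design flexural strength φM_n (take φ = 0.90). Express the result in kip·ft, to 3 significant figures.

T = A_s f_y = 6.99 × 60 = 419.4 kips.
a = T/(0.85 f'_c b) = 419.4/(0.85 × 7.95 × 14.1) = 4.402 in.
M_n = T(d − a/2) = 419.4 × (31.6 − 2.201) = 12329.9 kip·in = 12329.9/12 = 1027.49 kip·ft.
φM_n = 0.90 × 1027.49 = 924.74 kip·ft.

φM_n ≈ 925 kip·ft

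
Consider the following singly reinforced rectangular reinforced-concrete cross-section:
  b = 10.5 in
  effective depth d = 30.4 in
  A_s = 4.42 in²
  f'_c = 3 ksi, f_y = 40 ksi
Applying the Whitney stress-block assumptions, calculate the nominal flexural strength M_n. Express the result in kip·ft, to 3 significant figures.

M_n ≈ 399 kip·ft

T = A_s f_y = 4.42 × 40 = 176.8 kips.
a = T/(0.85 f'_c b) = 176.8/(0.85 × 3 × 10.5) = 6.603 in.
M_n = T(d − a/2) = 176.8 × (30.4 − 3.3015) = 4791.0 kip·in = 4791.0/12 = 399.25 kip·ft.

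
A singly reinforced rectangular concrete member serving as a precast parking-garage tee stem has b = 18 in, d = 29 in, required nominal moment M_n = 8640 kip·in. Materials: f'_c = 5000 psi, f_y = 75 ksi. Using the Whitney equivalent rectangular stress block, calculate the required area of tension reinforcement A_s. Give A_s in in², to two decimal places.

A_s ≈ 4.28 in²

From M_n = 0.85 f'_c a b (d − a/2):
a = d − √(d² − 2M_n/(0.85 f'_c b)) = 29 − √(29² − 2 × 8640/(0.85 × 5 × 18)) = 4.198 in.
A_s = 0.85 f'_c a b / f_y = 0.85 × 5 × 4.198 × 18 / 75 = 4.282 in².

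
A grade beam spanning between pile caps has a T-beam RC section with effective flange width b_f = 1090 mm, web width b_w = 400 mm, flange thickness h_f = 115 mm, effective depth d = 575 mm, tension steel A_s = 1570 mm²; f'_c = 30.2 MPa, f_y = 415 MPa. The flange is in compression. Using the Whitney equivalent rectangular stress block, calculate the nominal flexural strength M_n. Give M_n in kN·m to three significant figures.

Tension: T = A_s f_y = 1570 × 415 = 651550 N.
Try a within the flange: a = T/(0.85 f'_c b_f) = 651550/(0.85 × 30.2 × 1090) = 23.29 mm.
Since a = 23.29 ≤ h_f = 115 mm, the stress block lies entirely in the flange; analyse as a rectangular beam of width b_f.
M_n = T(d − a/2) = 651550 × (575 − 11.645) = 367.05 × 10⁶ N·mm.
M_n = 367.05 kN·m.

M_n ≈ 367 kN·m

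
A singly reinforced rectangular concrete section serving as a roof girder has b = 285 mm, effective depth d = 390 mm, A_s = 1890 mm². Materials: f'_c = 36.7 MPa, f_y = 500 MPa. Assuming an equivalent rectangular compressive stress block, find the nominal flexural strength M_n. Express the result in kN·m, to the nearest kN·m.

M_n ≈ 318 kN·m

T = A_s f_y = 1890 × 500 = 945000 N = 945 kN.
From C = T: a = T/(0.85 f'_c b) = 945000/(0.85 × 36.7 × 285) = 106.29 mm.
M_n = T(d − a/2) = 945 kN × (390 − 53.145) mm = 318.33 kN·m.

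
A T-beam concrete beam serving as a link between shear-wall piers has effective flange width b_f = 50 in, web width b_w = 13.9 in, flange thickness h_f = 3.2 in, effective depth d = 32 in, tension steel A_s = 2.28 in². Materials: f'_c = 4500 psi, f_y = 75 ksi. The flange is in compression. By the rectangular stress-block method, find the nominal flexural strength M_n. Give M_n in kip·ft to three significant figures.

M_n ≈ 450 kip·ft

Tension: T = A_s f_y = 2.28 × 75 = 171 kips.
Try a within the flange: a = T/(0.85 f'_c b_f) = 171/(0.85 × 4.5 × 50) = 0.894 in.
Since a = 0.894 ≤ h_f = 3.2 in, the stress block lies entirely in the flange; analyse as a rectangular beam of width b_f.
M_n = T(d − a/2) = 171 × (32 − 0.447) = 5395.6 kip·in.
M_n = 5395.6/12 = 449.63 kip·ft.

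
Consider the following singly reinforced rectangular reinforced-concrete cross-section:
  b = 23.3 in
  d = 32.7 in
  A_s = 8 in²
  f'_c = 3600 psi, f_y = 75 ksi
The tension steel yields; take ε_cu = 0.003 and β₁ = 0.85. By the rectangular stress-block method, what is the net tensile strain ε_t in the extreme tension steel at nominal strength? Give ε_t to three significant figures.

a = A_s f_y/(0.85 f'_c b) = 8.415 in.
β₁ = 0.85, so c = a/β₁ = 8.415/0.85 = 9.900 in.
From the linear strain diagram with ε_cu = 0.003: ε_t = 0.003 (d − c)/c = 0.003 × (32.7 − 9.900)/9.900 = 0.00691.
Since ε_t ≥ 0.005, the section is tension-controlled.

ε_t ≈ 0.00691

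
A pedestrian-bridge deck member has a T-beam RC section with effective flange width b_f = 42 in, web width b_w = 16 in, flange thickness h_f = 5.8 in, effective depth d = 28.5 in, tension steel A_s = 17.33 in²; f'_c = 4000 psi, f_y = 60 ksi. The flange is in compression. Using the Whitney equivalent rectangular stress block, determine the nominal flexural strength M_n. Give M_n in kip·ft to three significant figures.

M_n ≈ 2130 kip·ft

Tension: T = A_s f_y = 17.33 × 60 = 1039.8 kips.
Try a within the flange: a = T/(0.85 f'_c b_f) = 1039.8/(0.85 × 4 × 42) = 7.282 in.
a = 7.282 > h_f = 5.8 in: the block extends into the web. Split into flange-overhang and web parts.
C_f = 0.85 f'_c (b_f − b_w) h_f = 0.85 × 4 × (42 − 16) × 5.8 = 512.7 kips.
Remaining web compression depth: a_w = (T − C_f)/(0.85 f'_c b_w) = (1039.8 − 512.7)/(0.85 × 4 × 16) = 9.689 in.
M_n = C_f(d − h_f/2) + (T − C_f)(d − a_w/2) = 512.7 × (28.5 − 2.9) + 527.1 × (28.5 − 4.8445) = 13125.1 + 12468.8 = 25593.9 kip·in.
M_n = 25593.9/12 = 2132.83 kip·ft.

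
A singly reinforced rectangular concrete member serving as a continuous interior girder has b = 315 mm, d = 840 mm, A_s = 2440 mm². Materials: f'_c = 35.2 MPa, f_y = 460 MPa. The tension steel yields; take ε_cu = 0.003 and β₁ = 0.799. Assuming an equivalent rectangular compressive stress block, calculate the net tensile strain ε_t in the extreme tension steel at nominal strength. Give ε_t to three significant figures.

ε_t ≈ 0.0139

a = A_s f_y/(0.85 f'_c b) = 119.09 mm.
β₁ = 0.799, so c = a/β₁ = 119.09/0.799 = 149.05 mm.
From the linear strain diagram with ε_cu = 0.003: ε_t = 0.003 (d − c)/c = 0.003 × (840 − 149.05)/149.05 = 0.0139.
Since ε_t ≥ 0.005, the section is tension-controlled.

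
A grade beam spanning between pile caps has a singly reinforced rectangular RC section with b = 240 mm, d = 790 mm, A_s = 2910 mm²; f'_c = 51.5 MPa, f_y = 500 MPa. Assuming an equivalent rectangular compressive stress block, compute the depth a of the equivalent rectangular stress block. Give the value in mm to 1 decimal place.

a ≈ 138.5 mm

T = A_s f_y = 2910 × 500 = 1455000 N = 1455 kN.
Setting C = 0.85 f'_c a b equal to T: a = 1455000/(0.85 × 51.5 × 240) = 138.5 mm.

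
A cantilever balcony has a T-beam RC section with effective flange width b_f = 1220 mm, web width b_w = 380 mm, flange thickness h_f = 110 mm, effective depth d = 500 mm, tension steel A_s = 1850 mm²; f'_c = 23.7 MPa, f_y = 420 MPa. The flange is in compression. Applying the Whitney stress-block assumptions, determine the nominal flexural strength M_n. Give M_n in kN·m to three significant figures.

M_n ≈ 376 kN·m

Tension: T = A_s f_y = 1850 × 420 = 777000 N.
Try a within the flange: a = T/(0.85 f'_c b_f) = 777000/(0.85 × 23.7 × 1220) = 31.62 mm.
Since a = 31.62 ≤ h_f = 110 mm, the stress block lies entirely in the flange; analyse as a rectangular beam of width b_f.
M_n = T(d − a/2) = 777000 × (500 − 15.81) = 376.22 × 10⁶ N·mm.
M_n = 376.22 kN·m.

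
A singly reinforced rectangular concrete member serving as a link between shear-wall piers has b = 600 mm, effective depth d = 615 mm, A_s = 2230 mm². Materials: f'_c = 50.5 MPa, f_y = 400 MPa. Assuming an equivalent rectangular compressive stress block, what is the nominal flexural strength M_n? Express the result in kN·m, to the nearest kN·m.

M_n ≈ 533 kN·m

T = A_s f_y = 2230 × 400 = 892000 N = 892 kN.
From C = T: a = T/(0.85 f'_c b) = 892000/(0.85 × 50.5 × 600) = 34.63 mm.
M_n = T(d − a/2) = 892 kN × (615 − 17.315) mm = 533.14 kN·m.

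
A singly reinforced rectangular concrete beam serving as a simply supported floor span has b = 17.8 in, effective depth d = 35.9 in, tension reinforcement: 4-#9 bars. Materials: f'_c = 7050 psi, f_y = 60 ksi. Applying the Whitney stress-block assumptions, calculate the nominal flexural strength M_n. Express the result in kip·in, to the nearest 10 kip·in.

A_s = 4 × 1 = 4 in².
T = A_s f_y = 4 × 60 = 240 kips.
a = T/(0.85 f'_c b) = 240/(0.85 × 7.05 × 17.8) = 2.250 in.
M_n = T(d − a/2) = 240 × (35.9 − 1.125) = 8346.0 kip·in.

M_n ≈ 8350 kip·in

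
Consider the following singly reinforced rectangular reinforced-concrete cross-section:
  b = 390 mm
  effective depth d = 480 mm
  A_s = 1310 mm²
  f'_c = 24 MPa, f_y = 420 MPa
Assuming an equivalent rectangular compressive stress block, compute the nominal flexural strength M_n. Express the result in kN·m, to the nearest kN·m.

T = A_s f_y = 1310 × 420 = 550200 N = 550.2 kN.
From C = T: a = T/(0.85 f'_c b) = 550200/(0.85 × 24 × 390) = 69.16 mm.
M_n = T(d − a/2) = 550.2 kN × (480 − 34.58) mm = 245.07 kN·m.

M_n ≈ 245 kN·m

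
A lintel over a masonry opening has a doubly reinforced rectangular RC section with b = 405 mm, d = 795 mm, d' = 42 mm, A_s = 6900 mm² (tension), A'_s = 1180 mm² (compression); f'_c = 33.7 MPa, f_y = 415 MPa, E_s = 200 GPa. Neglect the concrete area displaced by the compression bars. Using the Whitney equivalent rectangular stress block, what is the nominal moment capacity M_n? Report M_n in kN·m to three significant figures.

Assume both tension and compression steel yield.
Net tension couple steel: A_s − A'_s = 5720 mm².
a = (A_s − A'_s) f_y / (0.85 f'_c b) = 2373800/(0.85 × 33.7 × 405) = 204.62 mm.
c = a/β₁ = 204.62/0.809 = 252.93 mm; ε'_s = 0.003(c − d')/c = 0.0025 ≥ f_y/E_s = 0.0021, so compression steel does yield.
M_n = (A_s − A'_s) f_y (d − a/2) + A'_s f_y (d − d') = [2373800 × (795 − 102.31) + 489700 × (795 − 42)] × 10⁻⁶ = 1644.31 + 368.74 = 2013.05 kN·m.

M_n ≈ 2010 kN·m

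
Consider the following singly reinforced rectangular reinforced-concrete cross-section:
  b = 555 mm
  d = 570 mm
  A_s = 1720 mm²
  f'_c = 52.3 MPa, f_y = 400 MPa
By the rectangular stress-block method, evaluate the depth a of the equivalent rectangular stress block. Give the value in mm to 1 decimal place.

T = A_s f_y = 1720 × 400 = 688000 N = 688 kN.
Setting C = 0.85 f'_c a b equal to T: a = 688000/(0.85 × 52.3 × 555) = 27.9 mm.

a ≈ 27.9 mm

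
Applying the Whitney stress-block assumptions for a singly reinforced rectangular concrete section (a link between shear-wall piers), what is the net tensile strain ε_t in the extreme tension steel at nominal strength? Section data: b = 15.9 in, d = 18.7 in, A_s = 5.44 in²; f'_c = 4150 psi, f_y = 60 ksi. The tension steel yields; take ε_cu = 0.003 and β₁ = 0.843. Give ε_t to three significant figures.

a = A_s f_y/(0.85 f'_c b) = 5.820 in.
β₁ = 0.843, so c = a/β₁ = 5.820/0.843 = 6.904 in.
From the linear strain diagram with ε_cu = 0.003: ε_t = 0.003 (d − c)/c = 0.003 × (18.7 − 6.904)/6.904 = 0.00513.
Since ε_t ≥ 0.005, the section is tension-controlled.

ε_t ≈ 0.00513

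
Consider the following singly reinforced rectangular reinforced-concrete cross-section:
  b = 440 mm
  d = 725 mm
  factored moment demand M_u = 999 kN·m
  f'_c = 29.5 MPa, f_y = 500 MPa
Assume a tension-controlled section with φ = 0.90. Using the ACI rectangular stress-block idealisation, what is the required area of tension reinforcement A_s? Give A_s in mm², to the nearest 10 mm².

A_s ≈ 3430 mm²

M_n = M_u/φ = 999/0.90 = 1110 kN·m.
With M_n = 0.85 f'_c a b (d − a/2), solve the quadratic for a:
a = d − √(d² − 2M_n/(0.85 f'_c b)) = 725 − √(725² − 2 × 1110×10⁶/(0.85 × 29.5 × 440)) = 155.43 mm.
A_s = 0.85 f'_c a b / f_y = 0.85 × 29.5 × 155.43 × 440 / 500 = 3429.7 mm².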